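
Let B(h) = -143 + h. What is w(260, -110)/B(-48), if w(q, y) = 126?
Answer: -126/191 ≈ -0.65969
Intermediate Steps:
w(260, -110)/B(-48) = 126/(-143 - 48) = 126/(-191) = 126*(-1/191) = -126/191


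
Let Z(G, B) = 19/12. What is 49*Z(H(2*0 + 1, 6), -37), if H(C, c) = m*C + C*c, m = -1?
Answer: 931/12 ≈ 77.583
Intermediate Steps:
H(C, c) = -C + C*c
Z(G, B) = 19/12 (Z(G, B) = 19*(1/12) = 19/12)
49*Z(H(2*0 + 1, 6), -37) = 49*(19/12) = 931/12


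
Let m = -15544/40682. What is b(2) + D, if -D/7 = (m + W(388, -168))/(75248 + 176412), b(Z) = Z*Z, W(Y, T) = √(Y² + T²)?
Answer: 5119029661/1279754015 - 7*√11173/62915 ≈ 3.9883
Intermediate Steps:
W(Y, T) = √(T² + Y²)
b(Z) = Z²
m = -7772/20341 (m = -15544*1/40682 = -7772/20341 ≈ -0.38209)
D = 13601/1279754015 - 7*√11173/62915 (D = -7*(-7772/20341 + √((-168)² + 388²))/(75248 + 176412) = -7*(-7772/20341 + √(28224 + 150544))/251660 = -7*(-7772/20341 + √178768)/251660 = -7*(-7772/20341 + 4*√11173)/251660 = -7*(-1943/1279754015 + √11173/62915) = 13601/1279754015 - 7*√11173/62915 ≈ -0.011750)
b(2) + D = 2² + (13601/1279754015 - 7*√11173/62915) = 4 + (13601/1279754015 - 7*√11173/62915) = 5119029661/1279754015 - 7*√11173/62915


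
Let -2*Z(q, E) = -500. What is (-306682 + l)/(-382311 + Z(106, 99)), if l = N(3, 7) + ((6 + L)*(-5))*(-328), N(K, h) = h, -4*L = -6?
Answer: 294375/382061 ≈ 0.77049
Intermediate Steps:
L = 3/2 (L = -¼*(-6) = 3/2 ≈ 1.5000)
Z(q, E) = 250 (Z(q, E) = -½*(-500) = 250)
l = 12307 (l = 7 + ((6 + 3/2)*(-5))*(-328) = 7 + ((15/2)*(-5))*(-328) = 7 - 75/2*(-328) = 7 + 12300 = 12307)
(-306682 + l)/(-382311 + Z(106, 99)) = (-306682 + 12307)/(-382311 + 250) = -294375/(-382061) = -294375*(-1/382061) = 294375/382061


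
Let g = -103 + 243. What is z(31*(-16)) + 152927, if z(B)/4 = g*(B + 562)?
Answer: 189887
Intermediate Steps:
g = 140
z(B) = 314720 + 560*B (z(B) = 4*(140*(B + 562)) = 4*(140*(562 + B)) = 4*(78680 + 140*B) = 314720 + 560*B)
z(31*(-16)) + 152927 = (314720 + 560*(31*(-16))) + 152927 = (314720 + 560*(-496)) + 152927 = (314720 - 277760) + 152927 = 36960 + 152927 = 189887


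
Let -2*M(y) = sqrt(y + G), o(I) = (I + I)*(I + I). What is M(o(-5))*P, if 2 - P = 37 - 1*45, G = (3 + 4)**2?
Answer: -5*sqrt(149) ≈ -61.033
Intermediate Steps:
o(I) = 4*I**2 (o(I) = (2*I)*(2*I) = 4*I**2)
G = 49 (G = 7**2 = 49)
P = 10 (P = 2 - (37 - 1*45) = 2 - (37 - 45) = 2 - 1*(-8) = 2 + 8 = 10)
M(y) = -sqrt(49 + y)/2 (M(y) = -sqrt(y + 49)/2 = -sqrt(49 + y)/2)
M(o(-5))*P = -sqrt(49 + 4*(-5)**2)/2*10 = -sqrt(49 + 4*25)/2*10 = -sqrt(49 + 100)/2*10 = -sqrt(149)/2*10 = -5*sqrt(149)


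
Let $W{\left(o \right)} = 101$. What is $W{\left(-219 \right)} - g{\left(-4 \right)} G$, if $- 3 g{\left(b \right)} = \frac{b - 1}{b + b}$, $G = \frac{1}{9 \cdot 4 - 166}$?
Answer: $\frac{63023}{624} \approx 101.0$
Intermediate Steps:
$G = - \frac{1}{130}$ ($G = \frac{1}{36 - 166} = \frac{1}{-130} = - \frac{1}{130} \approx -0.0076923$)
$g{\left(b \right)} = - \frac{-1 + b}{6 b}$ ($g{\left(b \right)} = - \frac{\left(b - 1\right) \frac{1}{b + b}}{3} = - \frac{\left(-1 + b\right) \frac{1}{2 b}}{3} = - \frac{\frac{1}{2} \frac{1}{b} \left(-1 + b\right)}{3} = - \frac{-1 + b}{6 b}$)
$W{\left(-219 \right)} - g{\left(-4 \right)} G = 101 - \frac{1 - -4}{6 \left(-4\right)} \left(- \frac{1}{130}\right) = 101 - \frac{1}{6} \left(- \frac{1}{4}\right) \left(1 + 4\right) \left(- \frac{1}{130}\right) = 101 - \frac{1}{6} \left(- \frac{1}{4}\right) 5 \left(- \frac{1}{130}\right) = 101 - \left(- \frac{5}{24}\right) \left(- \frac{1}{130}\right) = 101 - \frac{1}{624} = \frac{63023}{624}$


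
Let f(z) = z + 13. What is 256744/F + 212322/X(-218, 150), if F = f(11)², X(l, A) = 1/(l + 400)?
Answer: 2782299581/72 ≈ 3.8643e+7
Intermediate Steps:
X(l, A) = 1/(400 + l)
f(z) = 13 + z
F = 576 (F = (13 + 11)² = 24² = 576)
256744/F + 212322/X(-218, 150) = 256744/576 + 212322/(1/(400 - 218)) = 256744*(1/576) + 212322/(1/182) = 32093/72 + 212322/(1/182) = 32093/72 + 212322*182 = 32093/72 + 38642604 = 2782299581/72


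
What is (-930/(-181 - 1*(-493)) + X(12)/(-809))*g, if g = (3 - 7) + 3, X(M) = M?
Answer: 126019/42068 ≈ 2.9956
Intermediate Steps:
g = -1 (g = -4 + 3 = -1)
(-930/(-181 - 1*(-493)) + X(12)/(-809))*g = (-930/(-181 - 1*(-493)) + 12/(-809))*(-1) = (-930/(-181 + 493) + 12*(-1/809))*(-1) = (-930/312 - 12/809)*(-1) = (-930*1/312 - 12/809)*(-1) = (-155/52 - 12/809)*(-1) = -126019/42068*(-1) = 126019/42068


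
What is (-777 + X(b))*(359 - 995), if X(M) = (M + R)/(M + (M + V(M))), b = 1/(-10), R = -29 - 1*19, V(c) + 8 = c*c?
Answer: 10299172/21 ≈ 4.9044e+5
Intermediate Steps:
V(c) = -8 + c² (V(c) = -8 + c*c = -8 + c²)
R = -48 (R = -29 - 19 = -48)
b = -⅒ ≈ -0.10000
X(M) = (-48 + M)/(-8 + M² + 2*M) (X(M) = (M - 48)/(M + (M + (-8 + M²))) = (-48 + M)/(M + (-8 + M + M²)) = (-48 + M)/(-8 + M² + 2*M))
(-777 + X(b))*(359 - 995) = (-777 + (-48 - ⅒)/(-8 + (-⅒)² + 2*(-⅒)))*(359 - 995) = (-777 - 481/10/(-8 + 1/100 - ⅕))*(-636) = (-777 - 481/10/(-819/100))*(-636) = (-777 - 100/819*(-481/10))*(-636) = (-777 + 370/63)*(-636) = -48581/63*(-636) = 10299172/21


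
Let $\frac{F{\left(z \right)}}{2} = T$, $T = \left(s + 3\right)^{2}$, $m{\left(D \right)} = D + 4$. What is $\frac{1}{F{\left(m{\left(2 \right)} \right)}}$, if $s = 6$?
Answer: $\frac{1}{162} \approx 0.0061728$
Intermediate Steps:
$m{\left(D \right)} = 4 + D$
$T = 81$ ($T = \left(6 + 3\right)^{2} = 9^{2} = 81$)
$F{\left(z \right)} = 162$ ($F{\left(z \right)} = 2 \cdot 81 = 162$)
$\frac{1}{F{\left(m{\left(2 \right)} \right)}} = \frac{1}{162}$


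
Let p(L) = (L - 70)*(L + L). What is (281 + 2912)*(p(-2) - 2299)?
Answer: -6421123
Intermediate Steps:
p(L) = 2*L*(-70 + L) (p(L) = (-70 + L)*(2*L) = 2*L*(-70 + L))
(281 + 2912)*(p(-2) - 2299) = (281 + 2912)*(2*(-2)*(-70 - 2) - 2299) = 3193*(2*(-2)*(-72) - 2299) = 3193*(288 - 2299) = 3193*(-2011) = -6421123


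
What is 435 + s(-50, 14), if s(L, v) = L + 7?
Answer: 392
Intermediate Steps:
s(L, v) = 7 + L
435 + s(-50, 14) = 435 + (7 - 50) = 435 - 43 = 392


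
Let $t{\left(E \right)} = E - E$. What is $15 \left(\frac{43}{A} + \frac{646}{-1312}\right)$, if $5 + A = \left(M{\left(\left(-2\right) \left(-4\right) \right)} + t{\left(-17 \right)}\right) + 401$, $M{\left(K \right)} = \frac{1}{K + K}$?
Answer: $- \frac{23932845}{4157072} \approx -5.7571$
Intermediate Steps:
$M{\left(K \right)} = \frac{1}{2 K}$
$t{\left(E \right)} = 0$
$A = \frac{6337}{16}$ ($A = -5 + \left(\left(\frac{1}{2 \left(\left(-2\right) \left(-4\right)\right)} + 0\right) + 401\right) = -5 + \left(\left(\frac{1}{2 \cdot 8} + 0\right) + 401\right) = -5 + \left(\left(\frac{1}{2} \cdot \frac{1}{8} + 0\right) + 401\right) = -5 + \left(\left(\frac{1}{16} + 0\right) + 401\right) = -5 + \left(\frac{1}{16} + 401\right) = -5 + \frac{6417}{16} = \frac{6337}{16} \approx 396.06$)
$15 \left(\frac{43}{A} + \frac{646}{-1312}\right) = 15 \left(\frac{43}{\frac{6337}{16}} + \frac{646}{-1312}\right) = 15 \left(43 \cdot \frac{16}{6337} + 646 \left(- \frac{1}{1312}\right)\right) = 15 \left(\frac{688}{6337} - \frac{323}{656}\right) = 15 \left(- \frac{1595523}{4157072}\right) = - \frac{23932845}{4157072}$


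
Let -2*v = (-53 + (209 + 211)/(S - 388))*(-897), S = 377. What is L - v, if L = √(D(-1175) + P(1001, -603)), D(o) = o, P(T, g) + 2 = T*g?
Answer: 899691/22 + 2*I*√151195 ≈ 40895.0 + 777.68*I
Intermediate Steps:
P(T, g) = -2 + T*g
v = -899691/22 (v = -(-53 + (209 + 211)/(377 - 388))*(-897)/2 = -(-53 + 420/(-11))*(-897)/2 = -(-53 + 420*(-1/11))*(-897)/2 = -(-53 - 420/11)*(-897)/2 = -(-1003)*(-897)/22 = -½*899691/11 = -899691/22 ≈ -40895.)
L = 2*I*√151195 (L = √(-1175 + (-2 + 1001*(-603))) = √(-1175 + (-2 - 603603)) = √(-1175 - 603605) = √(-604780) = 2*I*√151195 ≈ 777.68*I)
L - v = 2*I*√151195 - 1*(-899691/22) = 2*I*√151195 + 899691/22 = 899691/22 + 2*I*√151195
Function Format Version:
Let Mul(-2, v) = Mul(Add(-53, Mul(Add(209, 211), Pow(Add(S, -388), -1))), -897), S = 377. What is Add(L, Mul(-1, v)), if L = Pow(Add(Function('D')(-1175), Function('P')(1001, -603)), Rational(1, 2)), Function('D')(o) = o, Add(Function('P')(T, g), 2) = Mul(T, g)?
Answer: Add(Rational(899691, 22), Mul(2, I, Pow(151195, Rational(1, 2)))) ≈ Add(40895., Mul(777.68, I))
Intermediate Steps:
Function('P')(T, g) = Add(-2, Mul(T, g))
v = Rational(-899691, 22) (v = Mul(Rational(-1, 2), Mul(Add(-53, Mul(Add(209, 211), Pow(Add(377, -388), -1))), -897)) = Mul(Rational(-1, 2), Mul(Add(-53, Mul(420, Pow(-11, -1))), -897)) = Mul(Rational(-1, 2), Mul(Add(-53, Mul(420, Rational(-1, 11))), -897)) = Mul(Rational(-1, 2), Mul(Add(-53, Rational(-420, 11)), -897)) = Mul(Rational(-1, 2), Mul(Rational(-1003, 11), -897)) = Mul(Rational(-1, 2), Rational(899691, 11)) = Rational(-899691, 22) ≈ -40895.)
L = Mul(2, I, Pow(151195, Rational(1, 2))) (L = Pow(Add(-1175, Add(-2, Mul(1001, -603))), Rational(1, 2)) = Pow(Add(-1175, Add(-2, -603603)), Rational(1, 2)) = Pow(Add(-1175, -603605), Rational(1, 2)) = Pow(-604780, Rational(1, 2)) = Mul(2, I, Pow(151195, Rational(1, 2))) ≈ Mul(777.68, I))
Add(L, Mul(-1, v)) = Add(Mul(2, I, Pow(151195, Rational(1, 2))), Mul(-1, Rational(-899691, 22))) = Add(Mul(2, I, Pow(151195, Rational(1, 2))), Rational(899691, 22)) = Add(Rational(899691, 22), Mul(2, I, Pow(151195, Rational(1, 2))))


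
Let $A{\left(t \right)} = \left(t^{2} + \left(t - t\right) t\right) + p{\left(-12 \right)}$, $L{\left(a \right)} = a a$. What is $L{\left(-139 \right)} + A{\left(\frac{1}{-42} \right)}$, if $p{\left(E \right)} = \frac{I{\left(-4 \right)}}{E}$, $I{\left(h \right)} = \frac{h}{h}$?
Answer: $\frac{17041049}{882} \approx 19321.0$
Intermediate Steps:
$I{\left(h \right)} = 1$
$L{\left(a \right)} = a^{2}$
$p{\left(E \right)} = \frac{1}{E}$ ($p{\left(E \right)} = 1 \frac{1}{E} = \frac{1}{E}$)
$A{\left(t \right)} = - \frac{1}{12} + t^{2}$ ($A{\left(t \right)} = \left(t^{2} + \left(t - t\right) t\right) + \frac{1}{-12} = \left(t^{2} + 0 t\right) - \frac{1}{12} = \left(t^{2} + 0\right) - \frac{1}{12} = t^{2} - \frac{1}{12} = - \frac{1}{12} + t^{2}$)
$L{\left(-139 \right)} + A{\left(\frac{1}{-42} \right)} = \left(-139\right)^{2} - \left(\frac{1}{12} - \left(\frac{1}{-42}\right)^{2}\right) = 19321 - \left(\frac{1}{12} - \left(- \frac{1}{42}\right)^{2}\right) = 19321 + \left(- \frac{1}{12} + \frac{1}{1764}\right) = 19321 - \frac{73}{882} = \frac{17041049}{882}$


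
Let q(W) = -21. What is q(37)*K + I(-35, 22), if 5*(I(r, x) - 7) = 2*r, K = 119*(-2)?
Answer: 4991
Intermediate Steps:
K = -238
I(r, x) = 7 + 2*r/5 (I(r, x) = 7 + (2*r)/5 = 7 + 2*r/5)
q(37)*K + I(-35, 22) = -21*(-238) + (7 + (⅖)*(-35)) = 4998 + (7 - 14) = 4998 - 7 = 4991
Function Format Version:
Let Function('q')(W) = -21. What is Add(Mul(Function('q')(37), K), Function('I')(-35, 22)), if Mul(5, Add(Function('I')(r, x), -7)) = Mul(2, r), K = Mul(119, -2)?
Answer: 4991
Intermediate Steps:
K = -238
Function('I')(r, x) = Add(7, Mul(Rational(2, 5), r)) (Function('I')(r, x) = Add(7, Mul(Rational(1, 5), Mul(2, r))) = Add(7, Mul(Rational(2, 5), r)))
Add(Mul(Function('q')(37), K), Function('I')(-35, 22)) = Add(Mul(-21, -238), Add(7, Mul(Rational(2, 5), -35))) = Add(4998, Add(7, -14)) = Add(4998, -7) = 4991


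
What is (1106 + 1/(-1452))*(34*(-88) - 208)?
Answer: -1284728800/363 ≈ -3.5392e+6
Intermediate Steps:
(1106 + 1/(-1452))*(34*(-88) - 208) = (1106 - 1/1452)*(-2992 - 208) = (1605911/1452)*(-3200) = -1284728800/363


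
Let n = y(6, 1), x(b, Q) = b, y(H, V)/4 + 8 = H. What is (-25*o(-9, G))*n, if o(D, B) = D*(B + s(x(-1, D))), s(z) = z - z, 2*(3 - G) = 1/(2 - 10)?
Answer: -11025/2 ≈ -5512.5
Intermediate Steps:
y(H, V) = -32 + 4*H
G = 49/16 (G = 3 - 1/(2*(2 - 10)) = 3 - ½/(-8) = 3 - ½*(-⅛) = 3 + 1/16 = 49/16 ≈ 3.0625)
n = -8 (n = -32 + 4*6 = -32 + 24 = -8)
s(z) = 0
o(D, B) = B*D (o(D, B) = D*(B + 0) = D*B = B*D)
(-25*o(-9, G))*n = -1225*(-9)/16*(-8) = -25*(-441/16)*(-8) = (11025/16)*(-8) = -11025/2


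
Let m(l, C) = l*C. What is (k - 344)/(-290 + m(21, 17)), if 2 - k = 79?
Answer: -421/67 ≈ -6.2836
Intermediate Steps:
m(l, C) = C*l
k = -77 (k = 2 - 1*79 = 2 - 79 = -77)
(k - 344)/(-290 + m(21, 17)) = (-77 - 344)/(-290 + 17*21) = -421/(-290 + 357) = -421/67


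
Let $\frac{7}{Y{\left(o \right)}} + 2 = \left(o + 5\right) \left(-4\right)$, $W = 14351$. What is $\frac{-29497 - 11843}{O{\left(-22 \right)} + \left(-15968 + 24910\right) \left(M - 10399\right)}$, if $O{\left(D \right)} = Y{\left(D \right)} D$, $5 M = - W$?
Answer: $\frac{620100}{1779797831} \approx 0.00034841$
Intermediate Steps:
$Y{\left(o \right)} = \frac{7}{-22 - 4 o}$ ($Y{\left(o \right)} = \frac{7}{-2 + \left(o + 5\right) \left(-4\right)} = \frac{7}{-2 + \left(5 + o\right) \left(-4\right)} = \frac{7}{-2 - \left(20 + 4 o\right)} = \frac{7}{-22 - 4 o}$)
$M = - \frac{14351}{5}$ ($M = \frac{\left(-1\right) 14351}{5} = \frac{1}{5} \left(-14351\right) = - \frac{14351}{5} \approx -2870.2$)
$O{\left(D \right)} = - \frac{7 D}{22 + 4 D}$ ($O{\left(D \right)} = - \frac{7}{22 + 4 D} D = - \frac{7 D}{22 + 4 D}$)
$\frac{-29497 - 11843}{O{\left(-22 \right)} + \left(-15968 + 24910\right) \left(M - 10399\right)} = \frac{-29497 - 11843}{\left(-7\right) \left(-22\right) \frac{1}{22 + 4 \left(-22\right)} + \left(-15968 + 24910\right) \left(- \frac{14351}{5} - 10399\right)} = - \frac{41340}{\left(-7\right) \left(-22\right) \frac{1}{22 - 88} + 8942 \left(- \frac{66346}{5}\right)} = - \frac{41340}{\left(-7\right) \left(-22\right) \frac{1}{-66} - \frac{593265932}{5}} = - \frac{41340}{\left(-7\right) \left(-22\right) \left(- \frac{1}{66}\right) - \frac{593265932}{5}} = - \frac{41340}{- \frac{7}{3} - \frac{593265932}{5}} = - \frac{41340}{- \frac{1779797831}{15}} = \left(-41340\right) \left(- \frac{15}{1779797831}\right) = \frac{620100}{1779797831}$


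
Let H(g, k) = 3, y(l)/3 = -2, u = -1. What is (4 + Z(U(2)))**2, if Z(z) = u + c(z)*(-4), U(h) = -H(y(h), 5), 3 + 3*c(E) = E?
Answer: 121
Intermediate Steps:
y(l) = -6 (y(l) = 3*(-2) = -6)
c(E) = -1 + E/3
U(h) = -3 (U(h) = -1*3 = -3)
Z(z) = 3 - 4*z/3 (Z(z) = -1 + (-1 + z/3)*(-4) = -1 + (4 - 4*z/3) = 3 - 4*z/3)
(4 + Z(U(2)))**2 = (4 + (3 - 4/3*(-3)))**2 = (4 + (3 + 4))**2 = (4 + 7)**2 = 11**2 = 121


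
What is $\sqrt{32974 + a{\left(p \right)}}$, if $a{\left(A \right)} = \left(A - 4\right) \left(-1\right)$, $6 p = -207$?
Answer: $\frac{5 \sqrt{5282}}{2} \approx 181.69$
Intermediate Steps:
$p = - \frac{69}{2}$ ($p = \frac{1}{6} \left(-207\right) = - \frac{69}{2} \approx -34.5$)
$a{\left(A \right)} = 4 - A$ ($a{\left(A \right)} = \left(-4 + A\right) \left(-1\right) = 4 - A$)
$\sqrt{32974 + a{\left(p \right)}} = \sqrt{32974 + \left(4 - - \frac{69}{2}\right)} = \sqrt{32974 + \left(4 + \frac{69}{2}\right)} = \sqrt{32974 + \frac{77}{2}} = \sqrt{\frac{66025}{2}} = \frac{5 \sqrt{5282}}{2}$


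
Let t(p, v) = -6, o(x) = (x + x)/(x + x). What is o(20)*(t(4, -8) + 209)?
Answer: 203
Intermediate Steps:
o(x) = 1 (o(x) = (2*x)/((2*x)) = (2*x)*(1/(2*x)) = 1)
o(20)*(t(4, -8) + 209) = 1*(-6 + 209) = 1*203 = 203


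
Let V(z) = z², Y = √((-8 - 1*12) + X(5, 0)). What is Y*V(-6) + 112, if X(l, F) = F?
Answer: 112 + 72*I*√5 ≈ 112.0 + 161.0*I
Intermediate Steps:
Y = 2*I*√5 (Y = √((-8 - 1*12) + 0) = √((-8 - 12) + 0) = √(-20 + 0) = √(-20) = 2*I*√5 ≈ 4.4721*I)
Y*V(-6) + 112 = (2*I*√5)*(-6)² + 112 = (2*I*√5)*36 + 112 = 72*I*√5 + 112 = 112 + 72*I*√5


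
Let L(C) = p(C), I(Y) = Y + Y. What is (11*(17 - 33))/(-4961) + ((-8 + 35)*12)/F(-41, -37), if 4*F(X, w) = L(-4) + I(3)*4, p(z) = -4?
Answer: 146204/2255 ≈ 64.835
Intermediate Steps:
I(Y) = 2*Y
L(C) = -4
F(X, w) = 5 (F(X, w) = (-4 + (2*3)*4)/4 = (-4 + 6*4)/4 = (-4 + 24)/4 = (¼)*20 = 5)
(11*(17 - 33))/(-4961) + ((-8 + 35)*12)/F(-41, -37) = (11*(17 - 33))/(-4961) + ((-8 + 35)*12)/5 = (11*(-16))*(-1/4961) + (27*12)*(⅕) = -176*(-1/4961) + 324*(⅕) = 16/451 + 324/5 = 146204/2255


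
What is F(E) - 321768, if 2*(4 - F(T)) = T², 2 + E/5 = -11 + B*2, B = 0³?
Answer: -647753/2 ≈ -3.2388e+5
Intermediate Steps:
B = 0
E = -65 (E = -10 + 5*(-11 + 0*2) = -10 + 5*(-11 + 0) = -10 + 5*(-11) = -10 - 55 = -65)
F(T) = 4 - T²/2
F(E) - 321768 = (4 - ½*(-65)²) - 321768 = (4 - ½*4225) - 321768 = (4 - 4225/2) - 321768 = -4217/2 - 321768 = -647753/2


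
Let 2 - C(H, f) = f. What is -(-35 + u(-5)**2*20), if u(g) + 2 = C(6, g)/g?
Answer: -981/5 ≈ -196.20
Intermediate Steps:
C(H, f) = 2 - f
u(g) = -2 + (2 - g)/g
-(-35 + u(-5)**2*20) = -(-35 + (-3 + 2/(-5))**2*20) = -(-35 + (-3 + 2*(-1/5))**2*20) = -(-35 + (-3 - 2/5)**2*20) = -(-35 + (-17/5)**2*20) = -(-35 + (289/25)*20) = -(-35 + 1156/5) = -1*981/5 = -981/5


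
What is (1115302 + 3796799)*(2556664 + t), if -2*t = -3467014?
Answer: 21073753259271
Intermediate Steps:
t = 1733507 (t = -1/2*(-3467014) = 1733507)
(1115302 + 3796799)*(2556664 + t) = (1115302 + 3796799)*(2556664 + 1733507) = 4912101*4290171 = 21073753259271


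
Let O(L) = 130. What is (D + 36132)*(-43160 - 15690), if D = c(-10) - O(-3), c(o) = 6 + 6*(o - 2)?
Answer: -2114833600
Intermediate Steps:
c(o) = -6 + 6*o (c(o) = 6 + 6*(-2 + o) = 6 + (-12 + 6*o) = -6 + 6*o)
D = -196 (D = (-6 + 6*(-10)) - 1*130 = (-6 - 60) - 130 = -66 - 130 = -196)
(D + 36132)*(-43160 - 15690) = (-196 + 36132)*(-43160 - 15690) = 35936*(-58850) = -2114833600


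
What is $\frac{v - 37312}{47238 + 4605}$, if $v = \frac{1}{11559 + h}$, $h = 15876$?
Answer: $- \frac{1023654719}{1422312705} \approx -0.71971$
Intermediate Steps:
$v = \frac{1}{27435}$ ($v = \frac{1}{11559 + 15876} = \frac{1}{27435} \approx 3.645 \cdot 10^{-5}$)
$\frac{v - 37312}{47238 + 4605} = \frac{\frac{1}{27435} - 37312}{47238 + 4605} = \frac{\frac{1}{27435} - 37312}{51843} = \left(- \frac{1023654719}{27435}\right) \frac{1}{51843} = - \frac{1023654719}{1422312705}$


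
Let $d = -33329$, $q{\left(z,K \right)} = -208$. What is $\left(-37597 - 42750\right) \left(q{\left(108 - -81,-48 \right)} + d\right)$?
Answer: $2694597339$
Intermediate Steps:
$\left(-37597 - 42750\right) \left(q{\left(108 - -81,-48 \right)} + d\right) = \left(-37597 - 42750\right) \left(-208 - 33329\right) = \left(-80347\right) \left(-33537\right) = 2694597339$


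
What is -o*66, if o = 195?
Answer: -12870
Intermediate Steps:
-o*66 = -195*66 = -1*12870 = -12870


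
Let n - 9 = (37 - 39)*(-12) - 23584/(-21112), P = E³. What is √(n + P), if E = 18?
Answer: √40853522437/2639 ≈ 76.591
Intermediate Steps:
P = 5832 (P = 18³ = 5832)
n = 90035/2639 (n = 9 + ((37 - 39)*(-12) - 23584/(-21112)) = 9 + (-2*(-12) - 23584*(-1)/21112) = 9 + (24 - 1*(-2948/2639)) = 9 + (24 + 2948/2639) = 9 + 66284/2639 = 90035/2639 ≈ 34.117)
√(n + P) = √(90035/2639 + 5832) = √(15480683/2639) = √40853522437/2639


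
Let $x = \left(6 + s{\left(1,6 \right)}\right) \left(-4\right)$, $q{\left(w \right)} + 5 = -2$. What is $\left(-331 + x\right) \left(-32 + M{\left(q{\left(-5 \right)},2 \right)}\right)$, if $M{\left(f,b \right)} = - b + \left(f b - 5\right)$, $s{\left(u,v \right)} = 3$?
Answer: $19451$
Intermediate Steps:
$q{\left(w \right)} = -7$ ($q{\left(w \right)} = -5 - 2 = -7$)
$M{\left(f,b \right)} = -5 - b + b f$ ($M{\left(f,b \right)} = - b + \left(b f - 5\right) = - b + \left(-5 + b f\right) = -5 - b + b f$)
$x = -36$ ($x = \left(6 + 3\right) \left(-4\right) = 9 \left(-4\right) = -36$)
$\left(-331 + x\right) \left(-32 + M{\left(q{\left(-5 \right)},2 \right)}\right) = \left(-331 - 36\right) \left(-32 - 21\right) = - 367 \left(-32 - 21\right) = \left(-367\right) \left(-53\right) = 19451$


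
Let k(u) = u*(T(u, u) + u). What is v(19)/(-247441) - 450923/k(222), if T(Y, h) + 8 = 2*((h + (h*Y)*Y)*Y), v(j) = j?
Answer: -20602300666535/266855010255046788 ≈ -7.7204e-5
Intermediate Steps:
T(Y, h) = -8 + 2*Y*(h + h*Y**2) (T(Y, h) = -8 + 2*((h + (h*Y)*Y)*Y) = -8 + 2*((h + (Y*h)*Y)*Y) = -8 + 2*((h + h*Y**2)*Y) = -8 + 2*(Y*(h + h*Y**2)) = -8 + 2*Y*(h + h*Y**2))
k(u) = u*(-8 + u + 2*u**2 + 2*u**4) (k(u) = u*((-8 + 2*u*u + 2*u*u**3) + u) = u*((-8 + 2*u**2 + 2*u**4) + u) = u*(-8 + u + 2*u**2 + 2*u**4))
v(19)/(-247441) - 450923/k(222) = 19/(-247441) - 450923*1/(222*(-8 + 222 + 2*222**2 + 2*222**4)) = 19*(-1/247441) - 450923*1/(222*(-8 + 222 + 2*49284 + 2*2428912656)) = -19/247441 - 450923*1/(222*(-8 + 222 + 98568 + 4857825312)) = -19/247441 - 450923/(222*4857924094) = -19/247441 - 450923/1078459148868 = -20602300666535/266855010255046788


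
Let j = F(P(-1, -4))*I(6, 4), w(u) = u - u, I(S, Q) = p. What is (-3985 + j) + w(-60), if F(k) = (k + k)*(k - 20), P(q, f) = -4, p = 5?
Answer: -3025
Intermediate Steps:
I(S, Q) = 5
F(k) = 2*k*(-20 + k) (F(k) = (2*k)*(-20 + k) = 2*k*(-20 + k))
w(u) = 0
j = 960 (j = (2*(-4)*(-20 - 4))*5 = (2*(-4)*(-24))*5 = 192*5 = 960)
(-3985 + j) + w(-60) = (-3985 + 960) + 0 = -3025 + 0 = -3025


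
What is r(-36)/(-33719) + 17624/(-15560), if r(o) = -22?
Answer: -74240167/65583455 ≈ -1.1320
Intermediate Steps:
r(-36)/(-33719) + 17624/(-15560) = -22/(-33719) + 17624/(-15560) = -22*(-1/33719) + 17624*(-1/15560) = 22/33719 - 2203/1945 = -74240167/65583455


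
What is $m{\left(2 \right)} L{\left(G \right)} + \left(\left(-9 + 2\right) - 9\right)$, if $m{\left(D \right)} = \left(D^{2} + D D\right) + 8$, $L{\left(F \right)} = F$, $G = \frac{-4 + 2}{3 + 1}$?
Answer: $-24$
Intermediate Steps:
$G = - \frac{1}{2}$ ($G = - \frac{2}{4} = \left(-2\right) \frac{1}{4} = - \frac{1}{2} \approx -0.5$)
$m{\left(D \right)} = 8 + 2 D^{2}$ ($m{\left(D \right)} = \left(D^{2} + D^{2}\right) + 8 = 2 D^{2} + 8 = 8 + 2 D^{2}$)
$m{\left(2 \right)} L{\left(G \right)} + \left(\left(-9 + 2\right) - 9\right) = \left(8 + 2 \cdot 2^{2}\right) \left(- \frac{1}{2}\right) + \left(\left(-9 + 2\right) - 9\right) = \left(8 + 2 \cdot 4\right) \left(- \frac{1}{2}\right) - 16 = \left(8 + 8\right) \left(- \frac{1}{2}\right) - 16 = 16 \left(- \frac{1}{2}\right) - 16 = -8 - 16 = -24$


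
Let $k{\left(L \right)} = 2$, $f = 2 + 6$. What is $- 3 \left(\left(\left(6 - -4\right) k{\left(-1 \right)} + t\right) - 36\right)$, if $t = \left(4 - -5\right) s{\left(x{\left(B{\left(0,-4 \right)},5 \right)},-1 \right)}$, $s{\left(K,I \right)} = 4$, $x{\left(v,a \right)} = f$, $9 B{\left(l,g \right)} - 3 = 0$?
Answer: $-60$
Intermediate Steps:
$B{\left(l,g \right)} = \frac{1}{3}$ ($B{\left(l,g \right)} = \frac{1}{3} + \frac{1}{9} \cdot 0 = \frac{1}{3} + 0 = \frac{1}{3}$)
$f = 8$
$x{\left(v,a \right)} = 8$
$t = 36$ ($t = \left(4 - -5\right) 4 = \left(4 + 5\right) 4 = 9 \cdot 4 = 36$)
$- 3 \left(\left(\left(6 - -4\right) k{\left(-1 \right)} + t\right) - 36\right) = - 3 \left(\left(\left(6 - -4\right) 2 + 36\right) - 36\right) = - 3 \left(\left(\left(6 + 4\right) 2 + 36\right) - 36\right) = - 3 \left(\left(10 \cdot 2 + 36\right) - 36\right) = - 3 \left(\left(20 + 36\right) - 36\right) = - 3 \left(56 - 36\right) = \left(-3\right) 20 = -60$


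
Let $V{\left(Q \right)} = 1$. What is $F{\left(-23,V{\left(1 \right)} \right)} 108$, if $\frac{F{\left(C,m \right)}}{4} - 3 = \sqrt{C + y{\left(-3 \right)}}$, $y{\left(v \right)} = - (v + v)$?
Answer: $1296 + 432 i \sqrt{17} \approx 1296.0 + 1781.2 i$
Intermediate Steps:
$y{\left(v \right)} = - 2 v$
$F{\left(C,m \right)} = 12 + 4 \sqrt{6 + C}$ ($F{\left(C,m \right)} = 12 + 4 \sqrt{C - -6} = 12 + 4 \sqrt{C + 6} = 12 + 4 \sqrt{6 + C}$)
$F{\left(-23,V{\left(1 \right)} \right)} 108 = \left(12 + 4 \sqrt{6 - 23}\right) 108 = \left(12 + 4 \sqrt{-17}\right) 108 = \left(12 + 4 i \sqrt{17}\right) 108 = 1296 + 432 i \sqrt{17}$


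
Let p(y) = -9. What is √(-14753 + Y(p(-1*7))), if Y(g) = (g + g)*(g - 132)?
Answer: I*√12215 ≈ 110.52*I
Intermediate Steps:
Y(g) = 2*g*(-132 + g) (Y(g) = (2*g)*(-132 + g) = 2*g*(-132 + g))
√(-14753 + Y(p(-1*7))) = √(-14753 + 2*(-9)*(-132 - 9)) = √(-14753 + 2*(-9)*(-141)) = √(-14753 + 2538) = √(-12215) = I*√12215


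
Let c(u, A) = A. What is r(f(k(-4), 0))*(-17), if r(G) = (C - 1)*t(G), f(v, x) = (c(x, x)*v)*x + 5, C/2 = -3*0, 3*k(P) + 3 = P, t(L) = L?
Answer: 85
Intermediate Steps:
k(P) = -1 + P/3
C = 0 (C = 2*(-3*0) = 2*0 = 0)
f(v, x) = 5 + v*x² (f(v, x) = (x*v)*x + 5 = (v*x)*x + 5 = v*x² + 5 = 5 + v*x²)
r(G) = -G (r(G) = (0 - 1)*G = -G)
r(f(k(-4), 0))*(-17) = -(5 + (-1 + (⅓)*(-4))*0²)*(-17) = -(5 + (-1 - 4/3)*0)*(-17) = -(5 - 7/3*0)*(-17) = -(5 + 0)*(-17) = -1*5*(-17) = -5*(-17) = 85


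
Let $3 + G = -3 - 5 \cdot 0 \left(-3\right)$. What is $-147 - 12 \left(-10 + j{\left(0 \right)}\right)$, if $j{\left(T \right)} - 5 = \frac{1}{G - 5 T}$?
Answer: $-85$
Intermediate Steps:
$G = -6$ ($G = -3 - \left(3 + 5 \cdot 0 \left(-3\right)\right) = -3 - 3 = -6$)
$j{\left(T \right)} = 5 + \frac{1}{-6 - 5 T}$
$-147 - 12 \left(-10 + j{\left(0 \right)}\right) = -147 - 12 \left(-10 + \frac{29 + 25 \cdot 0}{6 + 5 \cdot 0}\right) = -147 - 12 \left(-10 + \frac{29 + 0}{6 + 0}\right) = -147 - 12 \left(-10 + \frac{1}{6} \cdot 29\right) = -147 - 12 \left(-10 + \frac{29}{6}\right) = -147 - 12 \left(- \frac{31}{6}\right) = -147 - -62 = -147 + 62 = -85$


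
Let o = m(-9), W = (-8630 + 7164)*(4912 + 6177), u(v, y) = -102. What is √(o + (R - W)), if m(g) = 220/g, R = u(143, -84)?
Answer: 2*√36576782/3 ≈ 4031.9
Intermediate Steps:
R = -102
W = -16256474 (W = -1466*11089 = -16256474)
o = -220/9 (o = 220/(-9) = 220*(-⅑) = -220/9 ≈ -24.444)
√(o + (R - W)) = √(-220/9 + (-102 - 1*(-16256474))) = √(-220/9 + (-102 + 16256474)) = √(-220/9 + 16256372) = √(146307128/9) = 2*√36576782/3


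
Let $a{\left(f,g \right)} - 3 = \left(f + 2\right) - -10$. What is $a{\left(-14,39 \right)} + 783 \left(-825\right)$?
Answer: $-645974$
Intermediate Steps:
$a{\left(f,g \right)} = 15 + f$ ($a{\left(f,g \right)} = 3 + \left(\left(f + 2\right) - -10\right) = 3 + \left(\left(2 + f\right) + 10\right) = 3 + \left(12 + f\right) = 15 + f$)
$a{\left(-14,39 \right)} + 783 \left(-825\right) = \left(15 - 14\right) + 783 \left(-825\right) = 1 - 645975 = -645974$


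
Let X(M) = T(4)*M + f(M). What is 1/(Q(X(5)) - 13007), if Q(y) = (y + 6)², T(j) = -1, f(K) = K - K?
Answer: -1/13006 ≈ -7.6888e-5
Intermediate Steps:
f(K) = 0
X(M) = -M (X(M) = -M + 0 = -M)
Q(y) = (6 + y)²
1/(Q(X(5)) - 13007) = 1/((6 - 1*5)² - 13007) = 1/((6 - 5)² - 13007) = 1/(1² - 13007) = 1/(1 - 13007) = 1/(-13006) = -1/13006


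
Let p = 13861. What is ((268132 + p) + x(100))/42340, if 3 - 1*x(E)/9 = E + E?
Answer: 14011/2117 ≈ 6.6183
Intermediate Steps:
x(E) = 27 - 18*E (x(E) = 27 - 9*(E + E) = 27 - 18*E)
((268132 + p) + x(100))/42340 = ((268132 + 13861) + (27 - 18*100))/42340 = (281993 + (27 - 1800))*(1/42340) = (281993 - 1773)*(1/42340) = 280220*(1/42340) = 14011/2117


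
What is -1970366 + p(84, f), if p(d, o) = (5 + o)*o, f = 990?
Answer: -985316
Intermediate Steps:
p(d, o) = o*(5 + o)
-1970366 + p(84, f) = -1970366 + 990*(5 + 990) = -1970366 + 990*995 = -1970366 + 985050 = -985316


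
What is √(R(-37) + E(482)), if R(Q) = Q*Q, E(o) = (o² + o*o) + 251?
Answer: 2*√116567 ≈ 682.84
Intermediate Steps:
E(o) = 251 + 2*o² (E(o) = (o² + o²) + 251 = 2*o² + 251 = 251 + 2*o²)
R(Q) = Q²
√(R(-37) + E(482)) = √((-37)² + (251 + 2*482²)) = √(1369 + (251 + 2*232324)) = √(1369 + (251 + 464648)) = √(1369 + 464899) = √466268 = 2*√116567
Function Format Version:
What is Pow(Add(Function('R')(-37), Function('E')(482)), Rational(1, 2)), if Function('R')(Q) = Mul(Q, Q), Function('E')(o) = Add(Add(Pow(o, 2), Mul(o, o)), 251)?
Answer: Mul(2, Pow(116567, Rational(1, 2))) ≈ 682.84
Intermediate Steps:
Function('E')(o) = Add(251, Mul(2, Pow(o, 2))) (Function('E')(o) = Add(Add(Pow(o, 2), Pow(o, 2)), 251) = Add(Mul(2, Pow(o, 2)), 251) = Add(251, Mul(2, Pow(o, 2))))
Function('R')(Q) = Pow(Q, 2)
Pow(Add(Function('R')(-37), Function('E')(482)), Rational(1, 2)) = Pow(Add(Pow(-37, 2), Add(251, Mul(2, Pow(482, 2)))), Rational(1, 2)) = Pow(Add(1369, Add(251, Mul(2, 232324))), Rational(1, 2)) = Pow(Add(1369, Add(251, 464648)), Rational(1, 2)) = Pow(Add(1369, 464899), Rational(1, 2)) = Pow(466268, Rational(1, 2)) = Mul(2, Pow(116567, Rational(1, 2)))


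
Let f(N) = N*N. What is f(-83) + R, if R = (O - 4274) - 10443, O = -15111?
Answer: -22939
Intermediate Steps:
R = -29828 (R = (-15111 - 4274) - 10443 = -19385 - 10443 = -29828)
f(N) = N²
f(-83) + R = (-83)² - 29828 = 6889 - 29828 = -22939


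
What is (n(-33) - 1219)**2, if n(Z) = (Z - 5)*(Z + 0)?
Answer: 1225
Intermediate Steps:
n(Z) = Z*(-5 + Z) (n(Z) = (-5 + Z)*Z = Z*(-5 + Z))
(n(-33) - 1219)**2 = (-33*(-5 - 33) - 1219)**2 = (-33*(-38) - 1219)**2 = (1254 - 1219)**2 = 35**2 = 1225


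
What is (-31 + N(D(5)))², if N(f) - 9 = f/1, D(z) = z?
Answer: 289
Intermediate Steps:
N(f) = 9 + f (N(f) = 9 + f/1 = 9 + f*1 = 9 + f)
(-31 + N(D(5)))² = (-31 + (9 + 5))² = (-31 + 14)² = (-17)² = 289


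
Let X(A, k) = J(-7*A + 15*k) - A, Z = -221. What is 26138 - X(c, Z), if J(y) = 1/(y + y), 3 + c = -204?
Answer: 96774493/3732 ≈ 25931.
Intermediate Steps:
c = -207 (c = -3 - 204 = -207)
J(y) = 1/(2*y)
X(A, k) = 1/(2*(-7*A + 15*k)) - A
26138 - X(c, Z) = 26138 - (1 + 14*(-207)**2 - 30*(-207)*(-221))/(2*(-7*(-207) + 15*(-221))) = 26138 - (1 + 14*42849 - 1372410)/(2*(1449 - 3315)) = 26138 - (1 + 599886 - 1372410)/(2*(-1866)) = 26138 - (-1)*(-772523)/(2*1866) = 26138 - 1*772523/3732 = 26138 - 772523/3732 = 96774493/3732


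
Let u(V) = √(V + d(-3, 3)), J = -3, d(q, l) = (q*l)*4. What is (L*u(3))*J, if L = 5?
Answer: -15*I*√33 ≈ -86.168*I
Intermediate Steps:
d(q, l) = 4*l*q (d(q, l) = (l*q)*4 = 4*l*q)
u(V) = √(-36 + V) (u(V) = √(V + 4*3*(-3)) = √(V - 36) = √(-36 + V))
(L*u(3))*J = (5*√(-36 + 3))*(-3) = (5*√(-33))*(-3) = (5*(I*√33))*(-3) = (5*I*√33)*(-3) = -15*I*√33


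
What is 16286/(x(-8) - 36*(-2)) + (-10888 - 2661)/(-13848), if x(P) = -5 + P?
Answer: 226327919/817032 ≈ 277.01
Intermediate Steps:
16286/(x(-8) - 36*(-2)) + (-10888 - 2661)/(-13848) = 16286/((-5 - 8) - 36*(-2)) + (-10888 - 2661)/(-13848) = 16286/(-13 + 72) - 13549*(-1/13848) = 16286/59 + 13549/13848 = 226327919/817032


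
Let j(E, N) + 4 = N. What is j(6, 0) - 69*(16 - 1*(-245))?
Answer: -18013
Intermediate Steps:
j(E, N) = -4 + N
j(6, 0) - 69*(16 - 1*(-245)) = (-4 + 0) - 69*(16 - 1*(-245)) = -4 - 69*(16 + 245) = -4 - 69*261 = -4 - 18009 = -18013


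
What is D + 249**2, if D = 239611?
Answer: 301612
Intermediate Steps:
D + 249**2 = 239611 + 249**2 = 239611 + 62001 = 301612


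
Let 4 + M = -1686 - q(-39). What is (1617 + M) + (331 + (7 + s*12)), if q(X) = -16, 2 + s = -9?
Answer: 149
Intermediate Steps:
s = -11 (s = -2 - 9 = -11)
M = -1674 (M = -4 + (-1686 - 1*(-16)) = -4 + (-1686 + 16) = -4 - 1670 = -1674)
(1617 + M) + (331 + (7 + s*12)) = (1617 - 1674) + (331 + (7 - 11*12)) = -57 + (331 + (7 - 132)) = -57 + (331 - 125) = -57 + 206 = 149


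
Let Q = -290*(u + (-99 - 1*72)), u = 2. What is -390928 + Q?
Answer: -341918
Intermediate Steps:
Q = 49010 (Q = -290*(2 + (-99 - 1*72)) = -290*(2 + (-99 - 72)) = -290*(2 - 171) = -290*(-169) = 49010)
-390928 + Q = -390928 + 49010 = -341918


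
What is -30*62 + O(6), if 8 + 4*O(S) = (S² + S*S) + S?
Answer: -3685/2 ≈ -1842.5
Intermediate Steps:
O(S) = -2 + S²/2 + S/4 (O(S) = -2 + ((S² + S*S) + S)/4 = -2 + ((S² + S²) + S)/4 = -2 + (2*S² + S)/4 = -2 + (S + 2*S²)/4 = -2 + (S²/2 + S/4) = -2 + S²/2 + S/4)
-30*62 + O(6) = -30*62 + (-2 + (½)*6² + (¼)*6) = -1860 + (-2 + (½)*36 + 3/2) = -1860 + (-2 + 18 + 3/2) = -1860 + 35/2 = -3685/2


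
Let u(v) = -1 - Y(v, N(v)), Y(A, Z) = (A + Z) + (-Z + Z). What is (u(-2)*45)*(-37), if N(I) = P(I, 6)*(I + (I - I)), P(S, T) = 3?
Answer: -11655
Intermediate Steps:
N(I) = 3*I (N(I) = 3*(I + (I - I)) = 3*(I + 0) = 3*I)
Y(A, Z) = A + Z (Y(A, Z) = (A + Z) + 0 = A + Z)
u(v) = -1 - 4*v (u(v) = -1 - (v + 3*v) = -1 - 4*v)
(u(-2)*45)*(-37) = ((-1 - 4*(-2))*45)*(-37) = ((-1 + 8)*45)*(-37) = (7*45)*(-37) = 315*(-37) = -11655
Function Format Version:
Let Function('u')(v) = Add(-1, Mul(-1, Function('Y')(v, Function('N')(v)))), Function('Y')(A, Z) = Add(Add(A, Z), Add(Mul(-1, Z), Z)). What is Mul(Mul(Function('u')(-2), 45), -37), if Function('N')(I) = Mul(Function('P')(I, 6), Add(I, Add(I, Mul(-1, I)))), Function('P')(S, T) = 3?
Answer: -11655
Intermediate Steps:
Function('N')(I) = Mul(3, I) (Function('N')(I) = Mul(3, Add(I, Add(I, Mul(-1, I)))) = Mul(3, Add(I, 0)) = Mul(3, I))
Function('Y')(A, Z) = Add(A, Z) (Function('Y')(A, Z) = Add(Add(A, Z), 0) = Add(A, Z))
Function('u')(v) = Add(-1, Mul(-4, v)) (Function('u')(v) = Add(-1, Mul(-1, Add(v, Mul(3, v)))) = Add(-1, Mul(-1, Mul(4, v))) = Add(-1, Mul(-4, v)))
Mul(Mul(Function('u')(-2), 45), -37) = Mul(Mul(Add(-1, Mul(-4, -2)), 45), -37) = Mul(Mul(Add(-1, 8), 45), -37) = Mul(Mul(7, 45), -37) = Mul(315, -37) = -11655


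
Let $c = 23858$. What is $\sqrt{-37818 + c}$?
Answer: $2 i \sqrt{3490} \approx 118.15 i$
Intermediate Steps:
$\sqrt{-37818 + c} = \sqrt{-37818 + 23858} = \sqrt{-13960} = 2 i \sqrt{3490}$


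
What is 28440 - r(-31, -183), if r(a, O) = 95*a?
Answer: 31385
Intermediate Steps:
28440 - r(-31, -183) = 28440 - 95*(-31) = 28440 - 1*(-2945) = 28440 + 2945 = 31385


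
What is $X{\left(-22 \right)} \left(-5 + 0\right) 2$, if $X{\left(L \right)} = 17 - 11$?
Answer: $-60$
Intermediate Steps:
$X{\left(L \right)} = 6$ ($X{\left(L \right)} = 17 - 11 = 6$)
$X{\left(-22 \right)} \left(-5 + 0\right) 2 = 6 \left(-5 + 0\right) 2 = 6 \left(\left(-5\right) 2\right) = 6 \left(-10\right) = -60$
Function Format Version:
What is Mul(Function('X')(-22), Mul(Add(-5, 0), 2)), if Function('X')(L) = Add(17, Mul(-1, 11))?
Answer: -60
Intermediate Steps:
Function('X')(L) = 6 (Function('X')(L) = Add(17, -11) = 6)
Mul(Function('X')(-22), Mul(Add(-5, 0), 2)) = Mul(6, Mul(Add(-5, 0), 2)) = Mul(6, Mul(-5, 2)) = Mul(6, -10) = -60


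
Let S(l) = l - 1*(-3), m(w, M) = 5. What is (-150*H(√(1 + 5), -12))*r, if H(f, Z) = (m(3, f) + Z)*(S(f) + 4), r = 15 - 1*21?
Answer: -44100 - 6300*√6 ≈ -59532.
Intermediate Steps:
r = -6 (r = 15 - 21 = -6)
S(l) = 3 + l (S(l) = l + 3 = 3 + l)
H(f, Z) = (5 + Z)*(7 + f) (H(f, Z) = (5 + Z)*((3 + f) + 4) = (5 + Z)*(7 + f))
(-150*H(√(1 + 5), -12))*r = -150*(35 + 5*√(1 + 5) + 7*(-12) - 12*√(1 + 5))*(-6) = -150*(35 + 5*√6 - 84 - 12*√6)*(-6) = -150*(-49 - 7*√6)*(-6) = (7350 + 1050*√6)*(-6) = -44100 - 6300*√6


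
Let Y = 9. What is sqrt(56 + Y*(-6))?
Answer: sqrt(2) ≈ 1.4142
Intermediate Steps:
sqrt(56 + Y*(-6)) = sqrt(56 + 9*(-6)) = sqrt(56 - 54) = sqrt(2)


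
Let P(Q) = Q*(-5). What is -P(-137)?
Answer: -685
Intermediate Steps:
P(Q) = -5*Q
-P(-137) = -(-5)*(-137) = -1*685 = -685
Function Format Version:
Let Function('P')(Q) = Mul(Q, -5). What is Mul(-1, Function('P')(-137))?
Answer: -685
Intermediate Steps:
Function('P')(Q) = Mul(-5, Q)
Mul(-1, Function('P')(-137)) = Mul(-1, Mul(-5, -137)) = Mul(-1, 685) = -685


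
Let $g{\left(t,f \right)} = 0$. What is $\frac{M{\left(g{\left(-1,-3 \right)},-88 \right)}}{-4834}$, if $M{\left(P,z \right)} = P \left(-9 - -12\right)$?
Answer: $0$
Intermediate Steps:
$M{\left(P,z \right)} = 3 P$ ($M{\left(P,z \right)} = P \left(-9 + 12\right) = P 3 = 3 P$)
$\frac{M{\left(g{\left(-1,-3 \right)},-88 \right)}}{-4834} = \frac{3 \cdot 0}{-4834} = 0 \left(- \frac{1}{4834}\right) = 0$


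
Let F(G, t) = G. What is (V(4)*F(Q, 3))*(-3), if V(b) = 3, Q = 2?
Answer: -18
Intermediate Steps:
(V(4)*F(Q, 3))*(-3) = (3*2)*(-3) = 6*(-3) = -18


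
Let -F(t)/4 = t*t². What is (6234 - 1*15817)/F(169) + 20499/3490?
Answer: 197906237717/33691126820 ≈ 5.8741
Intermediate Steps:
F(t) = -4*t³ (F(t) = -4*t*t² = -4*t³)
(6234 - 1*15817)/F(169) + 20499/3490 = (6234 - 1*15817)/((-4*169³)) + 20499/3490 = (6234 - 15817)/((-4*4826809)) + 20499*(1/3490) = -9583/(-19307236) + 20499/3490 = -9583*(-1/19307236) + 20499/3490 = 9583/19307236 + 20499/3490 = 197906237717/33691126820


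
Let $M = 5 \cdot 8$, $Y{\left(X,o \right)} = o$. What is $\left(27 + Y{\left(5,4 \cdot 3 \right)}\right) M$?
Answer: $1560$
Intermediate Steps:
$M = 40$
$\left(27 + Y{\left(5,4 \cdot 3 \right)}\right) M = \left(27 + 4 \cdot 3\right) 40 = \left(27 + 12\right) 40 = 39 \cdot 40 = 1560$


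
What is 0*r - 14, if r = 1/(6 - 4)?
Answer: -14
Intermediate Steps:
r = ½ (r = 1/2 = ½ ≈ 0.50000)
0*r - 14 = 0*(½) - 14 = 0 - 14 = -14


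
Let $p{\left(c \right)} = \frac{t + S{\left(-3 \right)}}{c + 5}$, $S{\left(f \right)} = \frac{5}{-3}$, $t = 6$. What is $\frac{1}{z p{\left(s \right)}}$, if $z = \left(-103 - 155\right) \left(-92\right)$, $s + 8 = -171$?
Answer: $- \frac{87}{51428} \approx -0.0016917$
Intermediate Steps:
$s = -179$ ($s = -8 - 171 = -179$)
$S{\left(f \right)} = - \frac{5}{3}$ ($S{\left(f \right)} = 5 \left(- \frac{1}{3}\right) = - \frac{5}{3}$)
$z = 23736$ ($z = \left(-258\right) \left(-92\right) = 23736$)
$p{\left(c \right)} = \frac{13}{3 \left(5 + c\right)}$ ($p{\left(c \right)} = \frac{6 - \frac{5}{3}}{c + 5} = \frac{13}{3 \left(5 + c\right)}$)
$\frac{1}{z p{\left(s \right)}} = \frac{1}{23736 \frac{13}{3 \left(5 - 179\right)}} = \frac{1}{23736 \frac{13}{3 \left(-174\right)}} = \frac{1}{23736 \cdot \frac{13}{3} \left(- \frac{1}{174}\right)} = \frac{1}{23736 \left(- \frac{13}{522}\right)} = \frac{1}{23736} \left(- \frac{522}{13}\right) = - \frac{87}{51428}$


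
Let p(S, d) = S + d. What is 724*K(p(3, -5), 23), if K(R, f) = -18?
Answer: -13032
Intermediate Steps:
724*K(p(3, -5), 23) = 724*(-18) = -13032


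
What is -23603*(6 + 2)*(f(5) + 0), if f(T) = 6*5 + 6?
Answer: -6797664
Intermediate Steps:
f(T) = 36 (f(T) = 30 + 6 = 36)
-23603*(6 + 2)*(f(5) + 0) = -23603*(6 + 2)*(36 + 0) = -188824*36 = -23603*288 = -6797664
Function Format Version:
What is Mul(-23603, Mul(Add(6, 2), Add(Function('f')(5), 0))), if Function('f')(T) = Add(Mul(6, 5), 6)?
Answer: -6797664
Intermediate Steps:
Function('f')(T) = 36 (Function('f')(T) = Add(30, 6) = 36)
Mul(-23603, Mul(Add(6, 2), Add(Function('f')(5), 0))) = Mul(-23603, Mul(Add(6, 2), Add(36, 0))) = Mul(-23603, Mul(8, 36)) = Mul(-23603, 288) = -6797664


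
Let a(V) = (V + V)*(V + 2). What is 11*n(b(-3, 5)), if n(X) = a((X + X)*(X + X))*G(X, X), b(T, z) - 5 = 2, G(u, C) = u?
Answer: 5976432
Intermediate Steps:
a(V) = 2*V*(2 + V) (a(V) = (2*V)*(2 + V) = 2*V*(2 + V))
b(T, z) = 7 (b(T, z) = 5 + 2 = 7)
n(X) = 8*X³*(2 + 4*X²) (n(X) = (2*((X + X)*(X + X))*(2 + (X + X)*(X + X)))*X = (2*((2*X)*(2*X))*(2 + (2*X)*(2*X)))*X = (2*(4*X²)*(2 + 4*X²))*X = (8*X²*(2 + 4*X²))*X = 8*X³*(2 + 4*X²))
11*n(b(-3, 5)) = 11*(7³*(16 + 32*7²)) = 11*(343*(16 + 32*49)) = 11*(343*(16 + 1568)) = 11*(343*1584) = 11*543312 = 5976432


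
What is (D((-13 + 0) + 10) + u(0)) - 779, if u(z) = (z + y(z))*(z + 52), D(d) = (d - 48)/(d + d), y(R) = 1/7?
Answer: -10683/14 ≈ -763.07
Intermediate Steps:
y(R) = ⅐
D(d) = (-48 + d)/(2*d) (D(d) = (-48 + d)/((2*d)) = (-48 + d)*(1/(2*d)) = (-48 + d)/(2*d))
u(z) = (52 + z)*(⅐ + z) (u(z) = (z + ⅐)*(z + 52) = (⅐ + z)*(52 + z) = (52 + z)*(⅐ + z))
(D((-13 + 0) + 10) + u(0)) - 779 = ((-48 + ((-13 + 0) + 10))/(2*((-13 + 0) + 10)) + (52/7 + 0² + (365/7)*0)) - 779 = ((-48 + (-13 + 10))/(2*(-13 + 10)) + (52/7 + 0 + 0)) - 779 = ((½)*(-48 - 3)/(-3) + 52/7) - 779 = ((½)*(-⅓)*(-51) + 52/7) - 779 = (17/2 + 52/7) - 779 = 223/14 - 779 = -10683/14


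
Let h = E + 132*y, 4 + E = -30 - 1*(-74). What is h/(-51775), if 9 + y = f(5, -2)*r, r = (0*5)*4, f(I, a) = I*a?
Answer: 1148/51775 ≈ 0.022173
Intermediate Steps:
E = 40 (E = -4 + (-30 - 1*(-74)) = -4 + (-30 + 74) = -4 + 44 = 40)
r = 0 (r = 0*4 = 0)
y = -9 (y = -9 + (5*(-2))*0 = -9 - 10*0 = -9 + 0 = -9)
h = -1148 (h = 40 + 132*(-9) = 40 - 1188 = -1148)
h/(-51775) = -1148/(-51775) = -1148*(-1/51775) = 1148/51775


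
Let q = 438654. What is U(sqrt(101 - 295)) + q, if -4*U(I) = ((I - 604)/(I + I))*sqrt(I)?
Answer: 438654 + 194**(3/4)*I**(3/2)*(-604 + I*sqrt(194))/1552 ≈ 4.3867e+5 - 14.635*I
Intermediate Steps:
U(I) = -(-604 + I)/(8*sqrt(I)) (U(I) = -(I - 604)/(I + I)*sqrt(I)/4 = -(-604 + I)/((2*I))*sqrt(I)/4 = -(-604 + I)*(1/(2*I))*sqrt(I)/4 = -(-604 + I)/(2*I)*sqrt(I)/4 = -(-604 + I)/(8*sqrt(I)))
U(sqrt(101 - 295)) + q = (604 - sqrt(101 - 295))/(8*sqrt(sqrt(101 - 295))) + 438654 = (604 - sqrt(-194))/(8*sqrt(sqrt(-194))) + 438654 = (604 - I*sqrt(194))/(8*sqrt(I*sqrt(194))) + 438654 = (194**(3/4)*(-I**(3/2))/194)*(604 - I*sqrt(194))/8 + 438654 = -194**(3/4)*I**(3/2)*(604 - I*sqrt(194))/1552 + 438654 = 438654 - 194**(3/4)*I**(3/2)*(604 - I*sqrt(194))/1552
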